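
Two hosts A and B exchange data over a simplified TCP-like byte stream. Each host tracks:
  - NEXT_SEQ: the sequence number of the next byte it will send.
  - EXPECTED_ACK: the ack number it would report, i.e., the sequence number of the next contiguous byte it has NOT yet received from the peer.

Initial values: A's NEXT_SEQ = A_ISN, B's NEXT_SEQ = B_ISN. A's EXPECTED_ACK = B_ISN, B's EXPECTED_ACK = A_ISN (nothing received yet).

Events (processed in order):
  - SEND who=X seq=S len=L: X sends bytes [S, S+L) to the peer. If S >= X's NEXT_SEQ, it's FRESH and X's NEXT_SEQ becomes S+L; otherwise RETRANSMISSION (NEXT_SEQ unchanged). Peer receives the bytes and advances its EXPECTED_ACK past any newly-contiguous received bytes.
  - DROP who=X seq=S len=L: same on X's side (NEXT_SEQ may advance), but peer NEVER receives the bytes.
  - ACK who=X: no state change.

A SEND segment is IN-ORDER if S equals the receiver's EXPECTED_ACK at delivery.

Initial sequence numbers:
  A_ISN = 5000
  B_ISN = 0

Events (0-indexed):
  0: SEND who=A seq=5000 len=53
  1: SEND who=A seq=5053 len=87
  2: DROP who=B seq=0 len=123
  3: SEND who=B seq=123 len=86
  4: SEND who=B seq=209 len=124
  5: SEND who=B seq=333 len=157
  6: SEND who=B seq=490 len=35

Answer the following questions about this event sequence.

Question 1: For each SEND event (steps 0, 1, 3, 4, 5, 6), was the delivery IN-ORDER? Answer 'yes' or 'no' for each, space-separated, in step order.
Answer: yes yes no no no no

Derivation:
Step 0: SEND seq=5000 -> in-order
Step 1: SEND seq=5053 -> in-order
Step 3: SEND seq=123 -> out-of-order
Step 4: SEND seq=209 -> out-of-order
Step 5: SEND seq=333 -> out-of-order
Step 6: SEND seq=490 -> out-of-order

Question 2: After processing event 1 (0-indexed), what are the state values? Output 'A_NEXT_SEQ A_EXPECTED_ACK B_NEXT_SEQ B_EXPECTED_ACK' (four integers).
After event 0: A_seq=5053 A_ack=0 B_seq=0 B_ack=5053
After event 1: A_seq=5140 A_ack=0 B_seq=0 B_ack=5140

5140 0 0 5140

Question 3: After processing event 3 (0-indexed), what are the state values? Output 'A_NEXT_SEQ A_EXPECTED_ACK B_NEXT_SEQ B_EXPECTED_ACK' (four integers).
After event 0: A_seq=5053 A_ack=0 B_seq=0 B_ack=5053
After event 1: A_seq=5140 A_ack=0 B_seq=0 B_ack=5140
After event 2: A_seq=5140 A_ack=0 B_seq=123 B_ack=5140
After event 3: A_seq=5140 A_ack=0 B_seq=209 B_ack=5140

5140 0 209 5140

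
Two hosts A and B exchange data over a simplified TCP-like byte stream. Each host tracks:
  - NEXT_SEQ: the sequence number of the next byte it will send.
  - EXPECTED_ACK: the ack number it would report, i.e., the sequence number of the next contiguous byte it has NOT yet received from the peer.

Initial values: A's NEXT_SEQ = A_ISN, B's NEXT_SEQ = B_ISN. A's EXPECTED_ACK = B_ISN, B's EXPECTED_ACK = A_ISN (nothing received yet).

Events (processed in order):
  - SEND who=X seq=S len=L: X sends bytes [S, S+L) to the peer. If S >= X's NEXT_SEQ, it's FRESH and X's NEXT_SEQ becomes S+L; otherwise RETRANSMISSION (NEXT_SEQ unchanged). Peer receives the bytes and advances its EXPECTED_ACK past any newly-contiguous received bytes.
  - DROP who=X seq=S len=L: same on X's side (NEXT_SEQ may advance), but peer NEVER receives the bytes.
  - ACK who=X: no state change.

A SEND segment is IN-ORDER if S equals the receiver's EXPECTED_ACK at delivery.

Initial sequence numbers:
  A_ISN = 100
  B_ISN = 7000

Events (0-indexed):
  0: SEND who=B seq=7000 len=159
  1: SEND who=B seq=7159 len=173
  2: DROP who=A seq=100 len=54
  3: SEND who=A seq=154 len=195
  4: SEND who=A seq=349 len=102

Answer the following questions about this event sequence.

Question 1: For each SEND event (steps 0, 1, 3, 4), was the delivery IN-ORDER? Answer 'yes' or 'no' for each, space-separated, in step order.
Answer: yes yes no no

Derivation:
Step 0: SEND seq=7000 -> in-order
Step 1: SEND seq=7159 -> in-order
Step 3: SEND seq=154 -> out-of-order
Step 4: SEND seq=349 -> out-of-order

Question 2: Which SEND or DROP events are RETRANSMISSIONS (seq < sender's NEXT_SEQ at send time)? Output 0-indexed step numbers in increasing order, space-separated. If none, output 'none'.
Answer: none

Derivation:
Step 0: SEND seq=7000 -> fresh
Step 1: SEND seq=7159 -> fresh
Step 2: DROP seq=100 -> fresh
Step 3: SEND seq=154 -> fresh
Step 4: SEND seq=349 -> fresh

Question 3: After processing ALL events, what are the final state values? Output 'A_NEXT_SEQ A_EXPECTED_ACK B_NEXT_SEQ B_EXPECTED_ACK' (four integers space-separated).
Answer: 451 7332 7332 100

Derivation:
After event 0: A_seq=100 A_ack=7159 B_seq=7159 B_ack=100
After event 1: A_seq=100 A_ack=7332 B_seq=7332 B_ack=100
After event 2: A_seq=154 A_ack=7332 B_seq=7332 B_ack=100
After event 3: A_seq=349 A_ack=7332 B_seq=7332 B_ack=100
After event 4: A_seq=451 A_ack=7332 B_seq=7332 B_ack=100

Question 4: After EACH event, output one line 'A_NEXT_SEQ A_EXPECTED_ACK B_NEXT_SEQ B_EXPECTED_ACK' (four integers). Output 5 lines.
100 7159 7159 100
100 7332 7332 100
154 7332 7332 100
349 7332 7332 100
451 7332 7332 100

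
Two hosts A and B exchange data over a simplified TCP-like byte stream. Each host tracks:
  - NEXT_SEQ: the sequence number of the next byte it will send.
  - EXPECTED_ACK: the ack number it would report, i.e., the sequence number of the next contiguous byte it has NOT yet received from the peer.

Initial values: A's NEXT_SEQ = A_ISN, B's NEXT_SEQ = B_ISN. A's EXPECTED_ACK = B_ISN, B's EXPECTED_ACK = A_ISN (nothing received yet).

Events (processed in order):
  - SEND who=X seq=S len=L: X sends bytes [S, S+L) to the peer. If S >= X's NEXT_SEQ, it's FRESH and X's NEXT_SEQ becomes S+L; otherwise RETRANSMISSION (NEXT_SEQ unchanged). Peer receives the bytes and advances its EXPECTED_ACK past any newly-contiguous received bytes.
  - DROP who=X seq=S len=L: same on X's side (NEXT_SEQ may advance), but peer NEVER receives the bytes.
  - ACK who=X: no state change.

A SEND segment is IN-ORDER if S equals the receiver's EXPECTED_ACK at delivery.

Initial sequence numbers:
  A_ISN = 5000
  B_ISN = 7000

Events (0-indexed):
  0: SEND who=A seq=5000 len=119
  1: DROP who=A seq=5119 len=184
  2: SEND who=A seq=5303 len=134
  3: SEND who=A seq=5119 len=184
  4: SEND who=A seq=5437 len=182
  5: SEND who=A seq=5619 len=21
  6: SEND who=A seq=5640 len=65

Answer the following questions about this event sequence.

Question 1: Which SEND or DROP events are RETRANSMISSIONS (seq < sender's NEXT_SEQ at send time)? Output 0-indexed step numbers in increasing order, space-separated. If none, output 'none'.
Answer: 3

Derivation:
Step 0: SEND seq=5000 -> fresh
Step 1: DROP seq=5119 -> fresh
Step 2: SEND seq=5303 -> fresh
Step 3: SEND seq=5119 -> retransmit
Step 4: SEND seq=5437 -> fresh
Step 5: SEND seq=5619 -> fresh
Step 6: SEND seq=5640 -> fresh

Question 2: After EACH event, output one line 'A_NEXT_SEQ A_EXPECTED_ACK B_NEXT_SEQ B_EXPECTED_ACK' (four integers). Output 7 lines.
5119 7000 7000 5119
5303 7000 7000 5119
5437 7000 7000 5119
5437 7000 7000 5437
5619 7000 7000 5619
5640 7000 7000 5640
5705 7000 7000 5705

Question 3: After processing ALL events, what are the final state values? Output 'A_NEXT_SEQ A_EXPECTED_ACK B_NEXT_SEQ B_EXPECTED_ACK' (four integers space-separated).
After event 0: A_seq=5119 A_ack=7000 B_seq=7000 B_ack=5119
After event 1: A_seq=5303 A_ack=7000 B_seq=7000 B_ack=5119
After event 2: A_seq=5437 A_ack=7000 B_seq=7000 B_ack=5119
After event 3: A_seq=5437 A_ack=7000 B_seq=7000 B_ack=5437
After event 4: A_seq=5619 A_ack=7000 B_seq=7000 B_ack=5619
After event 5: A_seq=5640 A_ack=7000 B_seq=7000 B_ack=5640
After event 6: A_seq=5705 A_ack=7000 B_seq=7000 B_ack=5705

Answer: 5705 7000 7000 5705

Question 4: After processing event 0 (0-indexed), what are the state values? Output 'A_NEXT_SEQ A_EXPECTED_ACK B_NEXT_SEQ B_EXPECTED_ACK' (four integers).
After event 0: A_seq=5119 A_ack=7000 B_seq=7000 B_ack=5119

5119 7000 7000 5119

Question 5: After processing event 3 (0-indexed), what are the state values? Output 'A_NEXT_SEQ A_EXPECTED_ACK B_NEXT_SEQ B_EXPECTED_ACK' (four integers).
After event 0: A_seq=5119 A_ack=7000 B_seq=7000 B_ack=5119
After event 1: A_seq=5303 A_ack=7000 B_seq=7000 B_ack=5119
After event 2: A_seq=5437 A_ack=7000 B_seq=7000 B_ack=5119
After event 3: A_seq=5437 A_ack=7000 B_seq=7000 B_ack=5437

5437 7000 7000 5437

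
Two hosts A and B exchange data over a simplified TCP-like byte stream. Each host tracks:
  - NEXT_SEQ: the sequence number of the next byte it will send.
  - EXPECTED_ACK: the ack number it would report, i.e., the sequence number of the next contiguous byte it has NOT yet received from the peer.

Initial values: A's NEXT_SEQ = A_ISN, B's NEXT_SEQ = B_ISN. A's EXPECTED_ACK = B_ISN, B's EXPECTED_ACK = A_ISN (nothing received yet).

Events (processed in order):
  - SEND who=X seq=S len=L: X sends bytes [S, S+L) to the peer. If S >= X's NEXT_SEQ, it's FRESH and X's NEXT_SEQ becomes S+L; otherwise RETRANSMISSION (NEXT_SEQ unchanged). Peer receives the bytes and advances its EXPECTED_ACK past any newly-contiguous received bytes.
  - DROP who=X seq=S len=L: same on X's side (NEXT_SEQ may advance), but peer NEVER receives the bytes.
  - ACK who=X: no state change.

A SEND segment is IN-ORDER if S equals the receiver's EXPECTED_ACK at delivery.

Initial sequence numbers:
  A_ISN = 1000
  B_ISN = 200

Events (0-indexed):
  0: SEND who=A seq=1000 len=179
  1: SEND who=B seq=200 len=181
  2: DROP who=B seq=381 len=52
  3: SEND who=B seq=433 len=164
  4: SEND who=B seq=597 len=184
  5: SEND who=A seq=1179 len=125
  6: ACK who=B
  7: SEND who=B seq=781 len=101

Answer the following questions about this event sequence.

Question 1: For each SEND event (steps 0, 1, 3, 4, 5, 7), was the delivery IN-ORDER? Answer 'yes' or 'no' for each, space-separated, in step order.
Step 0: SEND seq=1000 -> in-order
Step 1: SEND seq=200 -> in-order
Step 3: SEND seq=433 -> out-of-order
Step 4: SEND seq=597 -> out-of-order
Step 5: SEND seq=1179 -> in-order
Step 7: SEND seq=781 -> out-of-order

Answer: yes yes no no yes no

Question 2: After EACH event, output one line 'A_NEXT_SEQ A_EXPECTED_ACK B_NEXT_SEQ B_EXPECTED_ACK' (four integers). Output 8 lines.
1179 200 200 1179
1179 381 381 1179
1179 381 433 1179
1179 381 597 1179
1179 381 781 1179
1304 381 781 1304
1304 381 781 1304
1304 381 882 1304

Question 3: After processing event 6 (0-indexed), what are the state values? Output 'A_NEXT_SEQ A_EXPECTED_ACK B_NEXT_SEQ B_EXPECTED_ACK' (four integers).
After event 0: A_seq=1179 A_ack=200 B_seq=200 B_ack=1179
After event 1: A_seq=1179 A_ack=381 B_seq=381 B_ack=1179
After event 2: A_seq=1179 A_ack=381 B_seq=433 B_ack=1179
After event 3: A_seq=1179 A_ack=381 B_seq=597 B_ack=1179
After event 4: A_seq=1179 A_ack=381 B_seq=781 B_ack=1179
After event 5: A_seq=1304 A_ack=381 B_seq=781 B_ack=1304
After event 6: A_seq=1304 A_ack=381 B_seq=781 B_ack=1304

1304 381 781 1304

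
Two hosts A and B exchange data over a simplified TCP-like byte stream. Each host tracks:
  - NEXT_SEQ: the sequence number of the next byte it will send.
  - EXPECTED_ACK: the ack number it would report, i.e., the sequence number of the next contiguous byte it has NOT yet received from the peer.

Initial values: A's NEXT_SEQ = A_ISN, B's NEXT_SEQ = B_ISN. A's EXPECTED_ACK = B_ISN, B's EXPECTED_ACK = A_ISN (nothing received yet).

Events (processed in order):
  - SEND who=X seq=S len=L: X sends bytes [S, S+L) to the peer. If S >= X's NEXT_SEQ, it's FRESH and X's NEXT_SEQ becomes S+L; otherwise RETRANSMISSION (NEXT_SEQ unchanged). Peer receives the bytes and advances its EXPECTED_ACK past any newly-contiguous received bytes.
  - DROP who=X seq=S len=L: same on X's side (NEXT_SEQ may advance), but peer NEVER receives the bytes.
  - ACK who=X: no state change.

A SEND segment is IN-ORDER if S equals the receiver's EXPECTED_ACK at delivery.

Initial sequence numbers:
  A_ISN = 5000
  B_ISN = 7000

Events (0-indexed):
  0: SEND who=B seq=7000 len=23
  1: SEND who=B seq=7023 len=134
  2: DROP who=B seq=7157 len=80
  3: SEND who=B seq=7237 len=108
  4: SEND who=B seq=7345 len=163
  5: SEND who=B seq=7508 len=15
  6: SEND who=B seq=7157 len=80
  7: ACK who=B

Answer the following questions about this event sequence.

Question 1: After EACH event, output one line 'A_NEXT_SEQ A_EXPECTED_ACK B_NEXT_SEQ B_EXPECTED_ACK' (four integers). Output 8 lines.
5000 7023 7023 5000
5000 7157 7157 5000
5000 7157 7237 5000
5000 7157 7345 5000
5000 7157 7508 5000
5000 7157 7523 5000
5000 7523 7523 5000
5000 7523 7523 5000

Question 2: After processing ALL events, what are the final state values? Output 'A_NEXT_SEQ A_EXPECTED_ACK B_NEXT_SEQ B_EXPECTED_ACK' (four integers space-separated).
Answer: 5000 7523 7523 5000

Derivation:
After event 0: A_seq=5000 A_ack=7023 B_seq=7023 B_ack=5000
After event 1: A_seq=5000 A_ack=7157 B_seq=7157 B_ack=5000
After event 2: A_seq=5000 A_ack=7157 B_seq=7237 B_ack=5000
After event 3: A_seq=5000 A_ack=7157 B_seq=7345 B_ack=5000
After event 4: A_seq=5000 A_ack=7157 B_seq=7508 B_ack=5000
After event 5: A_seq=5000 A_ack=7157 B_seq=7523 B_ack=5000
After event 6: A_seq=5000 A_ack=7523 B_seq=7523 B_ack=5000
After event 7: A_seq=5000 A_ack=7523 B_seq=7523 B_ack=5000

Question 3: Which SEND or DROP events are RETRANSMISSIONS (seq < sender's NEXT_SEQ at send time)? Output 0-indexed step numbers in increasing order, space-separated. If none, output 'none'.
Step 0: SEND seq=7000 -> fresh
Step 1: SEND seq=7023 -> fresh
Step 2: DROP seq=7157 -> fresh
Step 3: SEND seq=7237 -> fresh
Step 4: SEND seq=7345 -> fresh
Step 5: SEND seq=7508 -> fresh
Step 6: SEND seq=7157 -> retransmit

Answer: 6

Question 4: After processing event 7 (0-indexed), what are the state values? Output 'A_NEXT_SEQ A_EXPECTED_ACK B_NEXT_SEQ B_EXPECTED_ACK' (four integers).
After event 0: A_seq=5000 A_ack=7023 B_seq=7023 B_ack=5000
After event 1: A_seq=5000 A_ack=7157 B_seq=7157 B_ack=5000
After event 2: A_seq=5000 A_ack=7157 B_seq=7237 B_ack=5000
After event 3: A_seq=5000 A_ack=7157 B_seq=7345 B_ack=5000
After event 4: A_seq=5000 A_ack=7157 B_seq=7508 B_ack=5000
After event 5: A_seq=5000 A_ack=7157 B_seq=7523 B_ack=5000
After event 6: A_seq=5000 A_ack=7523 B_seq=7523 B_ack=5000
After event 7: A_seq=5000 A_ack=7523 B_seq=7523 B_ack=5000

5000 7523 7523 5000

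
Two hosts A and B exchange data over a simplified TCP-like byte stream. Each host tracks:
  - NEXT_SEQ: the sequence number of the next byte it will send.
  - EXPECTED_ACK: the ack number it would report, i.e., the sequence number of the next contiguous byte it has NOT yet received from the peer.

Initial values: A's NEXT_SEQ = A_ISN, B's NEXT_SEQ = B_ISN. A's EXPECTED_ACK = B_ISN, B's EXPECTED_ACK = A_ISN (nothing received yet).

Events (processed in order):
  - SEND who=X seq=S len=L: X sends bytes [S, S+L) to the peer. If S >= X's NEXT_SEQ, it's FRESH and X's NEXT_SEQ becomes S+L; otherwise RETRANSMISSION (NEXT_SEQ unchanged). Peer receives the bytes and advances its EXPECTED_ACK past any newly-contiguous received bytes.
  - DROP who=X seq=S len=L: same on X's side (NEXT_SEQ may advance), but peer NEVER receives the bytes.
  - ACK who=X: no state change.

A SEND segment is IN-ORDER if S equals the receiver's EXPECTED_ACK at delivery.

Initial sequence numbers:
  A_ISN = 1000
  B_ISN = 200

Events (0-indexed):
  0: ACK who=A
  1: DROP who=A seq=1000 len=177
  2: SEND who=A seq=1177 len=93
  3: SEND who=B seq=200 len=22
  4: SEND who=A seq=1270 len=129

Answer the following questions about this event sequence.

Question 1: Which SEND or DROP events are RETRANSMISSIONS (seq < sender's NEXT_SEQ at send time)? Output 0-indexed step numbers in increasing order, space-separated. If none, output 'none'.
Answer: none

Derivation:
Step 1: DROP seq=1000 -> fresh
Step 2: SEND seq=1177 -> fresh
Step 3: SEND seq=200 -> fresh
Step 4: SEND seq=1270 -> fresh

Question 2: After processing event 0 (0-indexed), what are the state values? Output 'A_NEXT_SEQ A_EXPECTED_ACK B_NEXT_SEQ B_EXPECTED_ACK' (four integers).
After event 0: A_seq=1000 A_ack=200 B_seq=200 B_ack=1000

1000 200 200 1000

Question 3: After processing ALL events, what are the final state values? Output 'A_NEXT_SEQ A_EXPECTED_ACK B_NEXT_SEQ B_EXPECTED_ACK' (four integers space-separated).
After event 0: A_seq=1000 A_ack=200 B_seq=200 B_ack=1000
After event 1: A_seq=1177 A_ack=200 B_seq=200 B_ack=1000
After event 2: A_seq=1270 A_ack=200 B_seq=200 B_ack=1000
After event 3: A_seq=1270 A_ack=222 B_seq=222 B_ack=1000
After event 4: A_seq=1399 A_ack=222 B_seq=222 B_ack=1000

Answer: 1399 222 222 1000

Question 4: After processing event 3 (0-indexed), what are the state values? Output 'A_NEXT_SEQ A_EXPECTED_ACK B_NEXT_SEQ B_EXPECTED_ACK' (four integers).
After event 0: A_seq=1000 A_ack=200 B_seq=200 B_ack=1000
After event 1: A_seq=1177 A_ack=200 B_seq=200 B_ack=1000
After event 2: A_seq=1270 A_ack=200 B_seq=200 B_ack=1000
After event 3: A_seq=1270 A_ack=222 B_seq=222 B_ack=1000

1270 222 222 1000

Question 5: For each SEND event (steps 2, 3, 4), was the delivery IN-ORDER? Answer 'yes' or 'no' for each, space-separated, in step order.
Answer: no yes no

Derivation:
Step 2: SEND seq=1177 -> out-of-order
Step 3: SEND seq=200 -> in-order
Step 4: SEND seq=1270 -> out-of-order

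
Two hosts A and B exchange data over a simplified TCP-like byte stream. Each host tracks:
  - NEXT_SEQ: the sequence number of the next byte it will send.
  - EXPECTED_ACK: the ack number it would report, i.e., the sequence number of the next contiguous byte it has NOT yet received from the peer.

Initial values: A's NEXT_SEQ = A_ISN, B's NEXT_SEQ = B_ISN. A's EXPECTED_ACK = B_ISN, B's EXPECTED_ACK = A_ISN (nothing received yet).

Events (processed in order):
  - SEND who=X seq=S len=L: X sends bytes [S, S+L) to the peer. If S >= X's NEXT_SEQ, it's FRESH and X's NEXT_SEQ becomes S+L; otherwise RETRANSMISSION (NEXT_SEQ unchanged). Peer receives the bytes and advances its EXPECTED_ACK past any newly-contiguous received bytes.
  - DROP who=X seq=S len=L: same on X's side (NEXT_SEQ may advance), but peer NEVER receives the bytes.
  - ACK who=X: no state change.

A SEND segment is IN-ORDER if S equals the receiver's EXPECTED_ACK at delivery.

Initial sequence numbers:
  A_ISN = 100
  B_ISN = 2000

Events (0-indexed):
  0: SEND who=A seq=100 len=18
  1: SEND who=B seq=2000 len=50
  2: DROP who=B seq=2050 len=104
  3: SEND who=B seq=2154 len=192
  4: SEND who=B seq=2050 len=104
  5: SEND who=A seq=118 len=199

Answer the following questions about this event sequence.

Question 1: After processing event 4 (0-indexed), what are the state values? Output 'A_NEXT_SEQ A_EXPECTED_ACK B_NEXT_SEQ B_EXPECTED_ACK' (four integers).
After event 0: A_seq=118 A_ack=2000 B_seq=2000 B_ack=118
After event 1: A_seq=118 A_ack=2050 B_seq=2050 B_ack=118
After event 2: A_seq=118 A_ack=2050 B_seq=2154 B_ack=118
After event 3: A_seq=118 A_ack=2050 B_seq=2346 B_ack=118
After event 4: A_seq=118 A_ack=2346 B_seq=2346 B_ack=118

118 2346 2346 118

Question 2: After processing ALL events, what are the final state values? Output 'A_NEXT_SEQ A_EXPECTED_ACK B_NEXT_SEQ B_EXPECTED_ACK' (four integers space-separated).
After event 0: A_seq=118 A_ack=2000 B_seq=2000 B_ack=118
After event 1: A_seq=118 A_ack=2050 B_seq=2050 B_ack=118
After event 2: A_seq=118 A_ack=2050 B_seq=2154 B_ack=118
After event 3: A_seq=118 A_ack=2050 B_seq=2346 B_ack=118
After event 4: A_seq=118 A_ack=2346 B_seq=2346 B_ack=118
After event 5: A_seq=317 A_ack=2346 B_seq=2346 B_ack=317

Answer: 317 2346 2346 317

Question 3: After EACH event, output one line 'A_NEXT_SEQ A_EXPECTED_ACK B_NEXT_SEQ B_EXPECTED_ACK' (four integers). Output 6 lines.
118 2000 2000 118
118 2050 2050 118
118 2050 2154 118
118 2050 2346 118
118 2346 2346 118
317 2346 2346 317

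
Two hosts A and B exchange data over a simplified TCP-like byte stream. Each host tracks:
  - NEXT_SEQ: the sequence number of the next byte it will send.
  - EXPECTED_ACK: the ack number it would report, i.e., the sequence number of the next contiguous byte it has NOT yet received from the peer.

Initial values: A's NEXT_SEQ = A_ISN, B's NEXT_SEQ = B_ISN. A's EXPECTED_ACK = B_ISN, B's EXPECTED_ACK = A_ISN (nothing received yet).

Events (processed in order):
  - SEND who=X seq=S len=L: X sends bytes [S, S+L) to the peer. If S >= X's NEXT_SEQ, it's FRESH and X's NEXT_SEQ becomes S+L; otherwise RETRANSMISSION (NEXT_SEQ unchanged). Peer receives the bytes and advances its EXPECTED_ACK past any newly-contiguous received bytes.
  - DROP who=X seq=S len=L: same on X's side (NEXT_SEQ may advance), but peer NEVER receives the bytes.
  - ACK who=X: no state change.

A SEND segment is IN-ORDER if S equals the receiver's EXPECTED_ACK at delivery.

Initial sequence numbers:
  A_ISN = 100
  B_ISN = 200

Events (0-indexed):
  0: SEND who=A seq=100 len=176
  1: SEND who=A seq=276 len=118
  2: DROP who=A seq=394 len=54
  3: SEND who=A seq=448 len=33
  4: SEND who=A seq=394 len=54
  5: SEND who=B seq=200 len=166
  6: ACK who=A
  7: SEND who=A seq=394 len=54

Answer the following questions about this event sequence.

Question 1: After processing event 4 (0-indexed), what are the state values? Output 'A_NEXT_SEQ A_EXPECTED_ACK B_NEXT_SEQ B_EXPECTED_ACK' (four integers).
After event 0: A_seq=276 A_ack=200 B_seq=200 B_ack=276
After event 1: A_seq=394 A_ack=200 B_seq=200 B_ack=394
After event 2: A_seq=448 A_ack=200 B_seq=200 B_ack=394
After event 3: A_seq=481 A_ack=200 B_seq=200 B_ack=394
After event 4: A_seq=481 A_ack=200 B_seq=200 B_ack=481

481 200 200 481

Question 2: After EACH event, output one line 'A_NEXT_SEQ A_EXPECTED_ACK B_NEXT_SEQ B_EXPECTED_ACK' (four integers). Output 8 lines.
276 200 200 276
394 200 200 394
448 200 200 394
481 200 200 394
481 200 200 481
481 366 366 481
481 366 366 481
481 366 366 481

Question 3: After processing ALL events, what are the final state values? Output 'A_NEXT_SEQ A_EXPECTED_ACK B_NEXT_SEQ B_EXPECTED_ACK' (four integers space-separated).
Answer: 481 366 366 481

Derivation:
After event 0: A_seq=276 A_ack=200 B_seq=200 B_ack=276
After event 1: A_seq=394 A_ack=200 B_seq=200 B_ack=394
After event 2: A_seq=448 A_ack=200 B_seq=200 B_ack=394
After event 3: A_seq=481 A_ack=200 B_seq=200 B_ack=394
After event 4: A_seq=481 A_ack=200 B_seq=200 B_ack=481
After event 5: A_seq=481 A_ack=366 B_seq=366 B_ack=481
After event 6: A_seq=481 A_ack=366 B_seq=366 B_ack=481
After event 7: A_seq=481 A_ack=366 B_seq=366 B_ack=481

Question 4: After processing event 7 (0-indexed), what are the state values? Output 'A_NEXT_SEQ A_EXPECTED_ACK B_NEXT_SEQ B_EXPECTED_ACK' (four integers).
After event 0: A_seq=276 A_ack=200 B_seq=200 B_ack=276
After event 1: A_seq=394 A_ack=200 B_seq=200 B_ack=394
After event 2: A_seq=448 A_ack=200 B_seq=200 B_ack=394
After event 3: A_seq=481 A_ack=200 B_seq=200 B_ack=394
After event 4: A_seq=481 A_ack=200 B_seq=200 B_ack=481
After event 5: A_seq=481 A_ack=366 B_seq=366 B_ack=481
After event 6: A_seq=481 A_ack=366 B_seq=366 B_ack=481
After event 7: A_seq=481 A_ack=366 B_seq=366 B_ack=481

481 366 366 481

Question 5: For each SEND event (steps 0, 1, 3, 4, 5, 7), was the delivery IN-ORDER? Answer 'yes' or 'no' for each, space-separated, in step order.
Answer: yes yes no yes yes no

Derivation:
Step 0: SEND seq=100 -> in-order
Step 1: SEND seq=276 -> in-order
Step 3: SEND seq=448 -> out-of-order
Step 4: SEND seq=394 -> in-order
Step 5: SEND seq=200 -> in-order
Step 7: SEND seq=394 -> out-of-order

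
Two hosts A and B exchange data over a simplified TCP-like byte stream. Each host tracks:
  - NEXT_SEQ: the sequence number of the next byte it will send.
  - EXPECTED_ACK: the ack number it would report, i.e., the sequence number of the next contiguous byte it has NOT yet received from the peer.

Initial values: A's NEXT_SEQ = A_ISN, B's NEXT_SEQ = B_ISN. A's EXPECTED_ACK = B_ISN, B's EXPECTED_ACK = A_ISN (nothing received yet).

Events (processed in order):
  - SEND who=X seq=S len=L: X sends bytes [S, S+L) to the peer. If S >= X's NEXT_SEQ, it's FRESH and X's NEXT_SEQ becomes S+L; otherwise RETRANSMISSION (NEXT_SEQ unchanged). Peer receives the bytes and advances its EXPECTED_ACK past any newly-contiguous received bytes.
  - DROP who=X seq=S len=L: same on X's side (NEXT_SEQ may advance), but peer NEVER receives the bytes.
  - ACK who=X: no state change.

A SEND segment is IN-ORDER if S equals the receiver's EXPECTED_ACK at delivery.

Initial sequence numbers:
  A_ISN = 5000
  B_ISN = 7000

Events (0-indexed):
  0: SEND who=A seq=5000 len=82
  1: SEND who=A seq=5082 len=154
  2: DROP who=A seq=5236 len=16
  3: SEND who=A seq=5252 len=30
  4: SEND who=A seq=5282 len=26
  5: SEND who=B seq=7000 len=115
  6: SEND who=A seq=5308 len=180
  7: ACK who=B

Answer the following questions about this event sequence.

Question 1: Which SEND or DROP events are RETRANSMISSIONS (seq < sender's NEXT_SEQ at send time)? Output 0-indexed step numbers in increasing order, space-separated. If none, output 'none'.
Answer: none

Derivation:
Step 0: SEND seq=5000 -> fresh
Step 1: SEND seq=5082 -> fresh
Step 2: DROP seq=5236 -> fresh
Step 3: SEND seq=5252 -> fresh
Step 4: SEND seq=5282 -> fresh
Step 5: SEND seq=7000 -> fresh
Step 6: SEND seq=5308 -> fresh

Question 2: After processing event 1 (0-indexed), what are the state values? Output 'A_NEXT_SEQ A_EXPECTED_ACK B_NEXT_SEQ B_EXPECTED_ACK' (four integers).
After event 0: A_seq=5082 A_ack=7000 B_seq=7000 B_ack=5082
After event 1: A_seq=5236 A_ack=7000 B_seq=7000 B_ack=5236

5236 7000 7000 5236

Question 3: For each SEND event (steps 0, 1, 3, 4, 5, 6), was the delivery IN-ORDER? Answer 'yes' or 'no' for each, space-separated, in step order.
Step 0: SEND seq=5000 -> in-order
Step 1: SEND seq=5082 -> in-order
Step 3: SEND seq=5252 -> out-of-order
Step 4: SEND seq=5282 -> out-of-order
Step 5: SEND seq=7000 -> in-order
Step 6: SEND seq=5308 -> out-of-order

Answer: yes yes no no yes no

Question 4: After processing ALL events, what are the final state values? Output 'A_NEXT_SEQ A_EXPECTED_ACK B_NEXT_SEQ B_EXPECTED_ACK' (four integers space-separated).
Answer: 5488 7115 7115 5236

Derivation:
After event 0: A_seq=5082 A_ack=7000 B_seq=7000 B_ack=5082
After event 1: A_seq=5236 A_ack=7000 B_seq=7000 B_ack=5236
After event 2: A_seq=5252 A_ack=7000 B_seq=7000 B_ack=5236
After event 3: A_seq=5282 A_ack=7000 B_seq=7000 B_ack=5236
After event 4: A_seq=5308 A_ack=7000 B_seq=7000 B_ack=5236
After event 5: A_seq=5308 A_ack=7115 B_seq=7115 B_ack=5236
After event 6: A_seq=5488 A_ack=7115 B_seq=7115 B_ack=5236
After event 7: A_seq=5488 A_ack=7115 B_seq=7115 B_ack=5236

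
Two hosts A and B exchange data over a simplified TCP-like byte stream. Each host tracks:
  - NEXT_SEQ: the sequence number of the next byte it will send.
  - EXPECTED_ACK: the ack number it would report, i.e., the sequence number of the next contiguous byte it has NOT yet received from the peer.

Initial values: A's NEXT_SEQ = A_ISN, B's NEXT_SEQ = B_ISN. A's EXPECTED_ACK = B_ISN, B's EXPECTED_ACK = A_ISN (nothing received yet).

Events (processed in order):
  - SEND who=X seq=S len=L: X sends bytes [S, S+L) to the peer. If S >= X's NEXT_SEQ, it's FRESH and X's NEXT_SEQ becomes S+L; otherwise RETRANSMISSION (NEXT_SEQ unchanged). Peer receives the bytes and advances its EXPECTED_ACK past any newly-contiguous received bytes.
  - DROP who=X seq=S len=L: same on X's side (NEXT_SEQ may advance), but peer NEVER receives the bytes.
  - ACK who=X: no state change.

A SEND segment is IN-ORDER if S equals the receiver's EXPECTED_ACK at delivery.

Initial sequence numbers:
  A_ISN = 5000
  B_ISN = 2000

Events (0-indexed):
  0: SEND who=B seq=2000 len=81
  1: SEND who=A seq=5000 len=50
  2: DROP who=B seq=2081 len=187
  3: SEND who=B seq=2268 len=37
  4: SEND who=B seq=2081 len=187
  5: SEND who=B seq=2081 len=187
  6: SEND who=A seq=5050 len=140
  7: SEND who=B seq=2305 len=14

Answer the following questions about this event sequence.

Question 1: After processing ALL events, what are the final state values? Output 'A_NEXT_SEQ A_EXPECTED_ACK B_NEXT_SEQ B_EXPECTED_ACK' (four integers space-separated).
Answer: 5190 2319 2319 5190

Derivation:
After event 0: A_seq=5000 A_ack=2081 B_seq=2081 B_ack=5000
After event 1: A_seq=5050 A_ack=2081 B_seq=2081 B_ack=5050
After event 2: A_seq=5050 A_ack=2081 B_seq=2268 B_ack=5050
After event 3: A_seq=5050 A_ack=2081 B_seq=2305 B_ack=5050
After event 4: A_seq=5050 A_ack=2305 B_seq=2305 B_ack=5050
After event 5: A_seq=5050 A_ack=2305 B_seq=2305 B_ack=5050
After event 6: A_seq=5190 A_ack=2305 B_seq=2305 B_ack=5190
After event 7: A_seq=5190 A_ack=2319 B_seq=2319 B_ack=5190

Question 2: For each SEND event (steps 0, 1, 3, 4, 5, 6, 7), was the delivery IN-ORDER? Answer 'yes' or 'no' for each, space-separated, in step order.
Step 0: SEND seq=2000 -> in-order
Step 1: SEND seq=5000 -> in-order
Step 3: SEND seq=2268 -> out-of-order
Step 4: SEND seq=2081 -> in-order
Step 5: SEND seq=2081 -> out-of-order
Step 6: SEND seq=5050 -> in-order
Step 7: SEND seq=2305 -> in-order

Answer: yes yes no yes no yes yes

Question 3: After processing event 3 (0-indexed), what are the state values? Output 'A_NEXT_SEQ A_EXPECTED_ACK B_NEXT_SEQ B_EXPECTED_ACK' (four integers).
After event 0: A_seq=5000 A_ack=2081 B_seq=2081 B_ack=5000
After event 1: A_seq=5050 A_ack=2081 B_seq=2081 B_ack=5050
After event 2: A_seq=5050 A_ack=2081 B_seq=2268 B_ack=5050
After event 3: A_seq=5050 A_ack=2081 B_seq=2305 B_ack=5050

5050 2081 2305 5050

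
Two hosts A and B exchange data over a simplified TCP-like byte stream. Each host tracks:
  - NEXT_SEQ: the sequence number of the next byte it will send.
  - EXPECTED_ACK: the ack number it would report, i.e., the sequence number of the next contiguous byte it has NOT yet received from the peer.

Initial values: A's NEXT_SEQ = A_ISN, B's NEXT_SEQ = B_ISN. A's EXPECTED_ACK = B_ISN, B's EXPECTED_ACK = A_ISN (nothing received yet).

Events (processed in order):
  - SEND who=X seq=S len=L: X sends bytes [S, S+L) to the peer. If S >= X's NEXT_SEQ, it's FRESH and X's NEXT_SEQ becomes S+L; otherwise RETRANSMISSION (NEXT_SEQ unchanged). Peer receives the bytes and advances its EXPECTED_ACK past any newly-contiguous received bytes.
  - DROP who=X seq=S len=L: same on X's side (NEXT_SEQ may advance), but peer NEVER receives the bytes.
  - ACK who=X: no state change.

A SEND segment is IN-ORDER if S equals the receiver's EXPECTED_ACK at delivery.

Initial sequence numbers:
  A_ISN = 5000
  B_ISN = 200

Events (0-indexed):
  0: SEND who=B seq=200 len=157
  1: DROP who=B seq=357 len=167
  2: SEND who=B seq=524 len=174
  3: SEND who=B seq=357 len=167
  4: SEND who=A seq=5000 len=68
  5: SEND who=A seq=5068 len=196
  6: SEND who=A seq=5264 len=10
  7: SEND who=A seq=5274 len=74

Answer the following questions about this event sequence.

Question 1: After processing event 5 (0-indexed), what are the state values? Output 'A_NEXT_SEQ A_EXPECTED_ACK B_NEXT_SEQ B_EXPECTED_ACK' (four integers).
After event 0: A_seq=5000 A_ack=357 B_seq=357 B_ack=5000
After event 1: A_seq=5000 A_ack=357 B_seq=524 B_ack=5000
After event 2: A_seq=5000 A_ack=357 B_seq=698 B_ack=5000
After event 3: A_seq=5000 A_ack=698 B_seq=698 B_ack=5000
After event 4: A_seq=5068 A_ack=698 B_seq=698 B_ack=5068
After event 5: A_seq=5264 A_ack=698 B_seq=698 B_ack=5264

5264 698 698 5264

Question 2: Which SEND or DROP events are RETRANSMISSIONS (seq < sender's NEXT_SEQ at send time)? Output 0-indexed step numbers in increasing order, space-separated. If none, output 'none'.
Step 0: SEND seq=200 -> fresh
Step 1: DROP seq=357 -> fresh
Step 2: SEND seq=524 -> fresh
Step 3: SEND seq=357 -> retransmit
Step 4: SEND seq=5000 -> fresh
Step 5: SEND seq=5068 -> fresh
Step 6: SEND seq=5264 -> fresh
Step 7: SEND seq=5274 -> fresh

Answer: 3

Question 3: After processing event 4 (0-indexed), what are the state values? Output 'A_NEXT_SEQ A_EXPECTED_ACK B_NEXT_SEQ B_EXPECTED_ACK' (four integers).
After event 0: A_seq=5000 A_ack=357 B_seq=357 B_ack=5000
After event 1: A_seq=5000 A_ack=357 B_seq=524 B_ack=5000
After event 2: A_seq=5000 A_ack=357 B_seq=698 B_ack=5000
After event 3: A_seq=5000 A_ack=698 B_seq=698 B_ack=5000
After event 4: A_seq=5068 A_ack=698 B_seq=698 B_ack=5068

5068 698 698 5068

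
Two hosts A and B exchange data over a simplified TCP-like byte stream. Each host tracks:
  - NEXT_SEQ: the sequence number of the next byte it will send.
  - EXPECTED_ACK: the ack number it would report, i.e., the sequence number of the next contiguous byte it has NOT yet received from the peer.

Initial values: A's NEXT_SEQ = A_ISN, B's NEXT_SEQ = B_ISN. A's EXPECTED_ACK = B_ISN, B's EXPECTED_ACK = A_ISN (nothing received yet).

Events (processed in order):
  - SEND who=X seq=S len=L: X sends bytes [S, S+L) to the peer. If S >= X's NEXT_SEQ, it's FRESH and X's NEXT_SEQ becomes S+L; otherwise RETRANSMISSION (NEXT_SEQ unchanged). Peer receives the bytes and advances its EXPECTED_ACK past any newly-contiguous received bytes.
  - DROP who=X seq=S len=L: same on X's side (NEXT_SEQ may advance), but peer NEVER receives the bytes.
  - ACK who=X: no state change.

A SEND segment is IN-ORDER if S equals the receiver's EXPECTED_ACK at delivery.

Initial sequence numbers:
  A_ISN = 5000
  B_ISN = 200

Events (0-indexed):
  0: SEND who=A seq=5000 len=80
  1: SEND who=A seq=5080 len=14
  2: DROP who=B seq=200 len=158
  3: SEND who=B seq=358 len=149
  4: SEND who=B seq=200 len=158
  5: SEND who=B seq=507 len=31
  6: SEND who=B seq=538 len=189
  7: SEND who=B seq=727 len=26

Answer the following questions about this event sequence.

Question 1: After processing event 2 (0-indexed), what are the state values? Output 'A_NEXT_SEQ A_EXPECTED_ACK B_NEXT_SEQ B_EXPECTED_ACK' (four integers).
After event 0: A_seq=5080 A_ack=200 B_seq=200 B_ack=5080
After event 1: A_seq=5094 A_ack=200 B_seq=200 B_ack=5094
After event 2: A_seq=5094 A_ack=200 B_seq=358 B_ack=5094

5094 200 358 5094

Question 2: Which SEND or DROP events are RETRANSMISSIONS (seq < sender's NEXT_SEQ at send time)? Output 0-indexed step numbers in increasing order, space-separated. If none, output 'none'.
Step 0: SEND seq=5000 -> fresh
Step 1: SEND seq=5080 -> fresh
Step 2: DROP seq=200 -> fresh
Step 3: SEND seq=358 -> fresh
Step 4: SEND seq=200 -> retransmit
Step 5: SEND seq=507 -> fresh
Step 6: SEND seq=538 -> fresh
Step 7: SEND seq=727 -> fresh

Answer: 4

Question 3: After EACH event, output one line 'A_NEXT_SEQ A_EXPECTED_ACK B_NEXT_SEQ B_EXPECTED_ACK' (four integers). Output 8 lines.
5080 200 200 5080
5094 200 200 5094
5094 200 358 5094
5094 200 507 5094
5094 507 507 5094
5094 538 538 5094
5094 727 727 5094
5094 753 753 5094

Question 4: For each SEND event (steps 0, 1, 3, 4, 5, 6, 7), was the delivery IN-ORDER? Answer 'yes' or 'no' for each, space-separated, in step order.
Answer: yes yes no yes yes yes yes

Derivation:
Step 0: SEND seq=5000 -> in-order
Step 1: SEND seq=5080 -> in-order
Step 3: SEND seq=358 -> out-of-order
Step 4: SEND seq=200 -> in-order
Step 5: SEND seq=507 -> in-order
Step 6: SEND seq=538 -> in-order
Step 7: SEND seq=727 -> in-order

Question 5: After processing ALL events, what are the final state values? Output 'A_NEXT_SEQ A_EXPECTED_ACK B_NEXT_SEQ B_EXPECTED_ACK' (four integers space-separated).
Answer: 5094 753 753 5094

Derivation:
After event 0: A_seq=5080 A_ack=200 B_seq=200 B_ack=5080
After event 1: A_seq=5094 A_ack=200 B_seq=200 B_ack=5094
After event 2: A_seq=5094 A_ack=200 B_seq=358 B_ack=5094
After event 3: A_seq=5094 A_ack=200 B_seq=507 B_ack=5094
After event 4: A_seq=5094 A_ack=507 B_seq=507 B_ack=5094
After event 5: A_seq=5094 A_ack=538 B_seq=538 B_ack=5094
After event 6: A_seq=5094 A_ack=727 B_seq=727 B_ack=5094
After event 7: A_seq=5094 A_ack=753 B_seq=753 B_ack=5094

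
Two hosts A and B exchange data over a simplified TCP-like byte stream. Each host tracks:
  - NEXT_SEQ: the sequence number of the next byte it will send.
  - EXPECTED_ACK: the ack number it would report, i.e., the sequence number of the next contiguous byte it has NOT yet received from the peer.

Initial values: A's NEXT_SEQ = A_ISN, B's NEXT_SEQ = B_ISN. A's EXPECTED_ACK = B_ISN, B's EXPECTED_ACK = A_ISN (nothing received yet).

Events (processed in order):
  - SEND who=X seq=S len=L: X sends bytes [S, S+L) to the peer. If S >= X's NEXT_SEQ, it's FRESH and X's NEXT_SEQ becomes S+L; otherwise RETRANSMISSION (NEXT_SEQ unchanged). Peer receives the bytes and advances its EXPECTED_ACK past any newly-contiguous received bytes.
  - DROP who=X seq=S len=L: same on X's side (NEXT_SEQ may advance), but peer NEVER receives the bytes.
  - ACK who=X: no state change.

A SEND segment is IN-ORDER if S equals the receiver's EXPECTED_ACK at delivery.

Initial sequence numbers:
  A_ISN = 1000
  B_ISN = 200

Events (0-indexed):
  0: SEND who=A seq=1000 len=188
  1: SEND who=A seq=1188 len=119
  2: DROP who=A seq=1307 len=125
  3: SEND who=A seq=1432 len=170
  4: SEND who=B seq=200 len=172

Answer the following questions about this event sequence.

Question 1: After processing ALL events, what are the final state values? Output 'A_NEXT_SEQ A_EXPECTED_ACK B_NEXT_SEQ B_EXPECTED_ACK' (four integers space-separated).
After event 0: A_seq=1188 A_ack=200 B_seq=200 B_ack=1188
After event 1: A_seq=1307 A_ack=200 B_seq=200 B_ack=1307
After event 2: A_seq=1432 A_ack=200 B_seq=200 B_ack=1307
After event 3: A_seq=1602 A_ack=200 B_seq=200 B_ack=1307
After event 4: A_seq=1602 A_ack=372 B_seq=372 B_ack=1307

Answer: 1602 372 372 1307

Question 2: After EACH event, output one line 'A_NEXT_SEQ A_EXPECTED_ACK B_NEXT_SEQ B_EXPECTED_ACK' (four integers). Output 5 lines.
1188 200 200 1188
1307 200 200 1307
1432 200 200 1307
1602 200 200 1307
1602 372 372 1307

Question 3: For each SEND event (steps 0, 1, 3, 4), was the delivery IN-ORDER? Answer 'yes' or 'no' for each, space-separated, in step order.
Answer: yes yes no yes

Derivation:
Step 0: SEND seq=1000 -> in-order
Step 1: SEND seq=1188 -> in-order
Step 3: SEND seq=1432 -> out-of-order
Step 4: SEND seq=200 -> in-order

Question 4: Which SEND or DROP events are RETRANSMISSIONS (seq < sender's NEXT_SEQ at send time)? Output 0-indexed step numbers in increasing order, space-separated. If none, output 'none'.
Answer: none

Derivation:
Step 0: SEND seq=1000 -> fresh
Step 1: SEND seq=1188 -> fresh
Step 2: DROP seq=1307 -> fresh
Step 3: SEND seq=1432 -> fresh
Step 4: SEND seq=200 -> fresh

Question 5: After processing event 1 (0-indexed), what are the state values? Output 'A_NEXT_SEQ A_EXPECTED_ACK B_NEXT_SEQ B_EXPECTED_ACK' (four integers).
After event 0: A_seq=1188 A_ack=200 B_seq=200 B_ack=1188
After event 1: A_seq=1307 A_ack=200 B_seq=200 B_ack=1307

1307 200 200 1307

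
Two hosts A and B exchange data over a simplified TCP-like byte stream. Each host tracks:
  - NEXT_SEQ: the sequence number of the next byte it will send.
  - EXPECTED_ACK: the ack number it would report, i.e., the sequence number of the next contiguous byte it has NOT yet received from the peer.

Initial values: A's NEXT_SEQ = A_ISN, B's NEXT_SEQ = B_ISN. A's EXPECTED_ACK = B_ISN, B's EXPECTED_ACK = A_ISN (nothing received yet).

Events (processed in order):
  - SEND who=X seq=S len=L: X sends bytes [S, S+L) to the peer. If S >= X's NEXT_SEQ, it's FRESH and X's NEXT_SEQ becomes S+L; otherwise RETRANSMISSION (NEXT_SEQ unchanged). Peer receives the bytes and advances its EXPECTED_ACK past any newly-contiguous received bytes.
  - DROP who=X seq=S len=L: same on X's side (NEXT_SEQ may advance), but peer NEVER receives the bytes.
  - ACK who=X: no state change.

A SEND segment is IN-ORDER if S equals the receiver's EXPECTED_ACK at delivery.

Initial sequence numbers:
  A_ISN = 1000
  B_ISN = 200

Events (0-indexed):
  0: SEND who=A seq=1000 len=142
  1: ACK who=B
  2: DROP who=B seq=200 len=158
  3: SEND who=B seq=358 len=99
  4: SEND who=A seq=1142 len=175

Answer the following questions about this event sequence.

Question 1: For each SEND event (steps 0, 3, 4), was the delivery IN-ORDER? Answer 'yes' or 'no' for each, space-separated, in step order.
Step 0: SEND seq=1000 -> in-order
Step 3: SEND seq=358 -> out-of-order
Step 4: SEND seq=1142 -> in-order

Answer: yes no yes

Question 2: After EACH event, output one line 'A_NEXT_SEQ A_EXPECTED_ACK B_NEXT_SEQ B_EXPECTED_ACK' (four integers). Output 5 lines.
1142 200 200 1142
1142 200 200 1142
1142 200 358 1142
1142 200 457 1142
1317 200 457 1317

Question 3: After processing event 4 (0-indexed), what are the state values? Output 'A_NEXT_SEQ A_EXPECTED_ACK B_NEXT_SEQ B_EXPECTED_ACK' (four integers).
After event 0: A_seq=1142 A_ack=200 B_seq=200 B_ack=1142
After event 1: A_seq=1142 A_ack=200 B_seq=200 B_ack=1142
After event 2: A_seq=1142 A_ack=200 B_seq=358 B_ack=1142
After event 3: A_seq=1142 A_ack=200 B_seq=457 B_ack=1142
After event 4: A_seq=1317 A_ack=200 B_seq=457 B_ack=1317

1317 200 457 1317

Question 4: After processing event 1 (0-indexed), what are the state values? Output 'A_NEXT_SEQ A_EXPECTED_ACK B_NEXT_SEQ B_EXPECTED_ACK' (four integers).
After event 0: A_seq=1142 A_ack=200 B_seq=200 B_ack=1142
After event 1: A_seq=1142 A_ack=200 B_seq=200 B_ack=1142

1142 200 200 1142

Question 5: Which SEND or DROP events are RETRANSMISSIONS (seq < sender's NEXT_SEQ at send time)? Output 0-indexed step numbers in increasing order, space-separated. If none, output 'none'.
Step 0: SEND seq=1000 -> fresh
Step 2: DROP seq=200 -> fresh
Step 3: SEND seq=358 -> fresh
Step 4: SEND seq=1142 -> fresh

Answer: none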